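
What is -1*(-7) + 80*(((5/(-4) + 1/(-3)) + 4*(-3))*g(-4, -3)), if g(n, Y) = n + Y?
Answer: 22841/3 ≈ 7613.7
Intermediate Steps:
g(n, Y) = Y + n
-1*(-7) + 80*(((5/(-4) + 1/(-3)) + 4*(-3))*g(-4, -3)) = -1*(-7) + 80*(((5/(-4) + 1/(-3)) + 4*(-3))*(-3 - 4)) = 7 + 80*(((5*(-¼) + 1*(-⅓)) - 12)*(-7)) = 7 + 80*(((-5/4 - ⅓) - 12)*(-7)) = 7 + 80*((-19/12 - 12)*(-7)) = 7 + 80*(-163/12*(-7)) = 7 + 80*(1141/12) = 7 + 22820/3 = 22841/3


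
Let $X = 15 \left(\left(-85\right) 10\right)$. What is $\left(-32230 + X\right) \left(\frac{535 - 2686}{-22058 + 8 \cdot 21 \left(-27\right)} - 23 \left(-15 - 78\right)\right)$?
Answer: $- \frac{1279382265330}{13297} \approx -9.6216 \cdot 10^{7}$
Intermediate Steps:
$X = -12750$ ($X = 15 \left(-850\right) = -12750$)
$\left(-32230 + X\right) \left(\frac{535 - 2686}{-22058 + 8 \cdot 21 \left(-27\right)} - 23 \left(-15 - 78\right)\right) = \left(-32230 - 12750\right) \left(\frac{535 - 2686}{-22058 + 8 \cdot 21 \left(-27\right)} - 23 \left(-15 - 78\right)\right) = - 44980 \left(- \frac{2151}{-22058 + 168 \left(-27\right)} - -2139\right) = - 44980 \left(- \frac{2151}{-22058 - 4536} + 2139\right) = - 44980 \left(- \frac{2151}{-26594} + 2139\right) = - 44980 \left(\left(-2151\right) \left(- \frac{1}{26594}\right) + 2139\right) = - 44980 \left(\frac{2151}{26594} + 2139\right) = \left(-44980\right) \frac{56886717}{26594} = - \frac{1279382265330}{13297}$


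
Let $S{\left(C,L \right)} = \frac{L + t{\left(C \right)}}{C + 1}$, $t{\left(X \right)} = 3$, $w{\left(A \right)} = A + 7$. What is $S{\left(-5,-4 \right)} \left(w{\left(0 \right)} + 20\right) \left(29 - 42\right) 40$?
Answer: $-3510$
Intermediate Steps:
$w{\left(A \right)} = 7 + A$
$S{\left(C,L \right)} = \frac{3 + L}{1 + C}$ ($S{\left(C,L \right)} = \frac{L + 3}{C + 1} = \frac{3 + L}{1 + C}$)
$S{\left(-5,-4 \right)} \left(w{\left(0 \right)} + 20\right) \left(29 - 42\right) 40 = \frac{3 - 4}{1 - 5} \left(\left(7 + 0\right) + 20\right) \left(29 - 42\right) 40 = \frac{1}{-4} \left(-1\right) \left(7 + 20\right) \left(-13\right) 40 = \left(- \frac{1}{4}\right) \left(-1\right) 27 \left(-13\right) 40 = \frac{1}{4} \left(-351\right) 40 = \left(- \frac{351}{4}\right) 40 = -3510$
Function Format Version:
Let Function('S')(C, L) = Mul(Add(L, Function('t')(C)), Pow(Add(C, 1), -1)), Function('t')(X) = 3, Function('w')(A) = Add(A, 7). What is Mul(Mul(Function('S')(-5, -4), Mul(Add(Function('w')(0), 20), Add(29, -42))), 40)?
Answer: -3510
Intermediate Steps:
Function('w')(A) = Add(7, A)
Function('S')(C, L) = Mul(Pow(Add(1, C), -1), Add(3, L)) (Function('S')(C, L) = Mul(Add(L, 3), Pow(Add(C, 1), -1)) = Mul(Add(3, L), Pow(Add(1, C), -1)) = Mul(Pow(Add(1, C), -1), Add(3, L)))
Mul(Mul(Function('S')(-5, -4), Mul(Add(Function('w')(0), 20), Add(29, -42))), 40) = Mul(Mul(Mul(Pow(Add(1, -5), -1), Add(3, -4)), Mul(Add(Add(7, 0), 20), Add(29, -42))), 40) = Mul(Mul(Mul(Pow(-4, -1), -1), Mul(Add(7, 20), -13)), 40) = Mul(Mul(Mul(Rational(-1, 4), -1), Mul(27, -13)), 40) = Mul(Mul(Rational(1, 4), -351), 40) = Mul(Rational(-351, 4), 40) = -3510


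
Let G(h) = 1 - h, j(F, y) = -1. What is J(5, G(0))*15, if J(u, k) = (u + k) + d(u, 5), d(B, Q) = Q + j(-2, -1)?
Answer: 150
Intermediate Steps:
d(B, Q) = -1 + Q (d(B, Q) = Q - 1 = -1 + Q)
J(u, k) = 4 + k + u (J(u, k) = (u + k) + (-1 + 5) = (k + u) + 4 = 4 + k + u)
J(5, G(0))*15 = (4 + (1 - 1*0) + 5)*15 = (4 + (1 + 0) + 5)*15 = (4 + 1 + 5)*15 = 10*15 = 150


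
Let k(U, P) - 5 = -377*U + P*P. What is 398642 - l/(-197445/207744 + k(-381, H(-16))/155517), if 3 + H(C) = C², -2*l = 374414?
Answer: 1222691912375806/1381355031 ≈ 8.8514e+5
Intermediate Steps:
l = -187207 (l = -½*374414 = -187207)
H(C) = -3 + C²
k(U, P) = 5 + P² - 377*U (k(U, P) = 5 + (-377*U + P*P) = 5 + (-377*U + P²) = 5 + (P² - 377*U) = 5 + P² - 377*U)
398642 - l/(-197445/207744 + k(-381, H(-16))/155517) = 398642 - (-187207)/(-197445/207744 + (5 + (-3 + (-16)²)² - 377*(-381))/155517) = 398642 - (-187207)/(-197445*1/207744 + (5 + (-3 + 256)² + 143637)*(1/155517)) = 398642 - (-187207)/(-65815/69248 + (5 + 253² + 143637)*(1/155517)) = 398642 - (-187207)/(-65815/69248 + (5 + 64009 + 143637)*(1/155517)) = 398642 - (-187207)/(-65815/69248 + 207651*(1/155517)) = 398642 - (-187207)/(-65815/69248 + 69217/51839) = 398642 - (-187207)/1381355031/3589747072 = 398642 - (-187207)*3589747072/1381355031 = 398642 - 1*(-672025780107904/1381355031) = 398642 + 672025780107904/1381355031 = 1222691912375806/1381355031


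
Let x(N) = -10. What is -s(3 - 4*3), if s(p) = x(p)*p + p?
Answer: -81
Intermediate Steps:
s(p) = -9*p (s(p) = -10*p + p = -9*p)
-s(3 - 4*3) = -(-9)*(3 - 4*3) = -(-9)*(3 - 12) = -(-9)*(-9) = -1*81 = -81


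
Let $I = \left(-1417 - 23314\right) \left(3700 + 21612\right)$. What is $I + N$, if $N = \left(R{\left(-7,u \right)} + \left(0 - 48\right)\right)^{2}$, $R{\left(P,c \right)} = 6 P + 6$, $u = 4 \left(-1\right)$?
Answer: $-625984016$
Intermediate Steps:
$u = -4$
$I = -625991072$ ($I = \left(-24731\right) 25312 = -625991072$)
$R{\left(P,c \right)} = 6 + 6 P$
$N = 7056$ ($N = \left(\left(6 + 6 \left(-7\right)\right) + \left(0 - 48\right)\right)^{2} = \left(\left(6 - 42\right) - 48\right)^{2} = \left(-36 - 48\right)^{2} = \left(-84\right)^{2} = 7056$)
$I + N = -625991072 + 7056 = -625984016$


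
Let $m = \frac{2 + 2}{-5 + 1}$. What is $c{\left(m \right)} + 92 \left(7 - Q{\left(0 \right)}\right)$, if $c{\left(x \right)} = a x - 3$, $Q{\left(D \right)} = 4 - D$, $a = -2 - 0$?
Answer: $275$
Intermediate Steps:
$a = -2$ ($a = -2 + 0 = -2$)
$m = -1$ ($m = \frac{4}{-4} = 4 \left(- \frac{1}{4}\right) = -1$)
$c{\left(x \right)} = -3 - 2 x$ ($c{\left(x \right)} = - 2 x - 3 = -3 - 2 x$)
$c{\left(m \right)} + 92 \left(7 - Q{\left(0 \right)}\right) = \left(-3 - -2\right) + 92 \left(7 - \left(4 - 0\right)\right) = \left(-3 + 2\right) + 92 \left(7 - \left(4 + 0\right)\right) = -1 + 92 \left(7 - 4\right) = -1 + 92 \cdot 3 = -1 + 276 = 275$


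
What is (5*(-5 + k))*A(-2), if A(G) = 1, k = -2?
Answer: -35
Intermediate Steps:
(5*(-5 + k))*A(-2) = (5*(-5 - 2))*1 = (5*(-7))*1 = -35*1 = -35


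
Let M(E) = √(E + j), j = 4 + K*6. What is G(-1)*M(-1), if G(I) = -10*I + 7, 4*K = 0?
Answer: 17*√3 ≈ 29.445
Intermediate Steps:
K = 0 (K = (¼)*0 = 0)
G(I) = 7 - 10*I
j = 4 (j = 4 + 0*6 = 4 + 0 = 4)
M(E) = √(4 + E) (M(E) = √(E + 4) = √(4 + E))
G(-1)*M(-1) = (7 - 10*(-1))*√(4 - 1) = (7 + 10)*√3 = 17*√3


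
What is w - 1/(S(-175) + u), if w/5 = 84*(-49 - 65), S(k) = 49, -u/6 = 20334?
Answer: -5839205399/121955 ≈ -47880.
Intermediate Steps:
u = -122004 (u = -6*20334 = -122004)
w = -47880 (w = 5*(84*(-49 - 65)) = 5*(84*(-114)) = 5*(-9576) = -47880)
w - 1/(S(-175) + u) = -47880 - 1/(49 - 122004) = -47880 - 1/(-121955) = -47880 - 1*(-1/121955) = -47880 + 1/121955 = -5839205399/121955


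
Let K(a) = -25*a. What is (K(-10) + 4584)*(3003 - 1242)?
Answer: 8512674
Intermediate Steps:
(K(-10) + 4584)*(3003 - 1242) = (-25*(-10) + 4584)*(3003 - 1242) = (250 + 4584)*1761 = 4834*1761 = 8512674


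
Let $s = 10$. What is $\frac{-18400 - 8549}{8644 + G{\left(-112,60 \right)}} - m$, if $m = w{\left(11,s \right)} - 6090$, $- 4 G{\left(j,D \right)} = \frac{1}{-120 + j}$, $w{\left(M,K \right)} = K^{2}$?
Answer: $\frac{48024572998}{8021633} \approx 5986.9$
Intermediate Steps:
$G{\left(j,D \right)} = - \frac{1}{4 \left(-120 + j\right)}$
$m = -5990$ ($m = 10^{2} - 6090 = 100 - 6090 = -5990$)
$\frac{-18400 - 8549}{8644 + G{\left(-112,60 \right)}} - m = \frac{-18400 - 8549}{8644 - \frac{1}{-480 + 4 \left(-112\right)}} - -5990 = - \frac{26949}{8644 - \frac{1}{-480 - 448}} + 5990 = - \frac{26949}{8644 - \frac{1}{-928}} + 5990 = - \frac{26949}{8644 - - \frac{1}{928}} + 5990 = - \frac{26949}{8644 + \frac{1}{928}} + 5990 = - \frac{26949}{\frac{8021633}{928}} + 5990 = \left(-26949\right) \frac{928}{8021633} + 5990 = - \frac{25008672}{8021633} + 5990 = \frac{48024572998}{8021633}$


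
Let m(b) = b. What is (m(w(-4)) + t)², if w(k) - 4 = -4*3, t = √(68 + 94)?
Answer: 226 - 144*√2 ≈ 22.353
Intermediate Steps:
t = 9*√2 (t = √162 = 9*√2 ≈ 12.728)
w(k) = -8 (w(k) = 4 - 4*3 = 4 - 12 = -8)
(m(w(-4)) + t)² = (-8 + 9*√2)²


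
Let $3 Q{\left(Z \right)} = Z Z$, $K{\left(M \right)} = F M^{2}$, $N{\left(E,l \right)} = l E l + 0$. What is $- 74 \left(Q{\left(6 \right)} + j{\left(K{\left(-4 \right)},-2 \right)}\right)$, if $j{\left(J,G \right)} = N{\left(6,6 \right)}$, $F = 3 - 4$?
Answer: $-16872$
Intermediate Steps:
$F = -1$
$N{\left(E,l \right)} = E l^{2}$ ($N{\left(E,l \right)} = E l l + 0 = E l^{2} + 0 = E l^{2}$)
$K{\left(M \right)} = - M^{2}$
$j{\left(J,G \right)} = 216$ ($j{\left(J,G \right)} = 6 \cdot 6^{2} = 6 \cdot 36 = 216$)
$Q{\left(Z \right)} = \frac{Z^{2}}{3}$ ($Q{\left(Z \right)} = \frac{Z Z}{3} = \frac{Z^{2}}{3}$)
$- 74 \left(Q{\left(6 \right)} + j{\left(K{\left(-4 \right)},-2 \right)}\right) = - 74 \left(\frac{6^{2}}{3} + 216\right) = - 74 \left(\frac{1}{3} \cdot 36 + 216\right) = - 74 \left(12 + 216\right) = \left(-74\right) 228 = -16872$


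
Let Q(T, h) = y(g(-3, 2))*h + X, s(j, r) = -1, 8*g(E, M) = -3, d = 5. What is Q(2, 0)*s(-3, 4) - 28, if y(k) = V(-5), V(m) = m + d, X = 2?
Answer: -30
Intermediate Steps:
g(E, M) = -3/8 (g(E, M) = (⅛)*(-3) = -3/8)
V(m) = 5 + m (V(m) = m + 5 = 5 + m)
y(k) = 0 (y(k) = 5 - 5 = 0)
Q(T, h) = 2 (Q(T, h) = 0*h + 2 = 0 + 2 = 2)
Q(2, 0)*s(-3, 4) - 28 = 2*(-1) - 28 = -2 - 28 = -30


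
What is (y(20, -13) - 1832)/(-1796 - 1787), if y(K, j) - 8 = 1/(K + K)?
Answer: 72959/143320 ≈ 0.50906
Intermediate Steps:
y(K, j) = 8 + 1/(2*K) (y(K, j) = 8 + 1/(K + K) = 8 + 1/(2*K))
(y(20, -13) - 1832)/(-1796 - 1787) = ((8 + (1/2)/20) - 1832)/(-1796 - 1787) = ((8 + (1/2)*(1/20)) - 1832)/(-3583) = ((8 + 1/40) - 1832)*(-1/3583) = (321/40 - 1832)*(-1/3583) = -72959/40*(-1/3583) = 72959/143320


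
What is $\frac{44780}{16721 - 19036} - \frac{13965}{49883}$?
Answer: $- \frac{453217943}{23095829} \approx -19.623$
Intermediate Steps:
$\frac{44780}{16721 - 19036} - \frac{13965}{49883} = \frac{44780}{-2315} - \frac{13965}{49883} = 44780 \left(- \frac{1}{2315}\right) - \frac{13965}{49883} = - \frac{8956}{463} - \frac{13965}{49883} = - \frac{453217943}{23095829}$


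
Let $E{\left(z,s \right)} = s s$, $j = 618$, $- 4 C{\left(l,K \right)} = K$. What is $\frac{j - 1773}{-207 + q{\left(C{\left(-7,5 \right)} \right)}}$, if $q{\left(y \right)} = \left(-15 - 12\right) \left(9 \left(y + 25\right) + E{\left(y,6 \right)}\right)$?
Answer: $\frac{1540}{9267} \approx 0.16618$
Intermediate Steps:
$C{\left(l,K \right)} = - \frac{K}{4}$
$E{\left(z,s \right)} = s^{2}$
$q{\left(y \right)} = -7047 - 243 y$ ($q{\left(y \right)} = \left(-15 - 12\right) \left(9 \left(y + 25\right) + 6^{2}\right) = - 27 \left(9 \left(25 + y\right) + 36\right) = - 27 \left(\left(225 + 9 y\right) + 36\right) = - 27 \left(261 + 9 y\right) = -7047 - 243 y$)
$\frac{j - 1773}{-207 + q{\left(C{\left(-7,5 \right)} \right)}} = \frac{618 - 1773}{-207 - \left(7047 + 243 \left(\left(- \frac{1}{4}\right) 5\right)\right)} = - \frac{1155}{-207 - \frac{26973}{4}} = - \frac{1155}{- \frac{27801}{4}} = \left(-1155\right) \left(- \frac{4}{27801}\right) = \frac{1540}{9267}$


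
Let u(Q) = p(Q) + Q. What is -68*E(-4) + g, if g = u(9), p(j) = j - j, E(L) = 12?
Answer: -807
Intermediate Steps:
p(j) = 0
u(Q) = Q (u(Q) = 0 + Q = Q)
g = 9
-68*E(-4) + g = -68*12 + 9 = -816 + 9 = -807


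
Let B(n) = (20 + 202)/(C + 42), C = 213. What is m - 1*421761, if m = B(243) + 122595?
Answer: -25429036/85 ≈ -2.9917e+5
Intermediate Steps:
B(n) = 74/85 (B(n) = (20 + 202)/(213 + 42) = 222/255 = 222*(1/255) = 74/85)
m = 10420649/85 (m = 74/85 + 122595 = 10420649/85 ≈ 1.2260e+5)
m - 1*421761 = 10420649/85 - 1*421761 = 10420649/85 - 421761 = -25429036/85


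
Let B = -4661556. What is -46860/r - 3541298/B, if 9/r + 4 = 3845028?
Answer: -15553870731216077/776926 ≈ -2.0020e+10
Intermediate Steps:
r = 9/3845024 (r = 9/(-4 + 3845028) = 9/3845024 ≈ 2.3407e-6)
-46860/r - 3541298/B = -46860/9/3845024 - 3541298/(-4661556) = -46860*3845024/9 - 3541298*(-1/4661556) = -60059274880/3 + 1770649/2330778 = -15553870731216077/776926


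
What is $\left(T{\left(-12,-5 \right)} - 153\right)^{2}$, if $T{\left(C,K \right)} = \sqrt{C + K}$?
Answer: $\left(153 - i \sqrt{17}\right)^{2} \approx 23392.0 - 1261.7 i$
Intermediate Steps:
$\left(T{\left(-12,-5 \right)} - 153\right)^{2} = \left(\sqrt{-12 - 5} - 153\right)^{2} = \left(\sqrt{-17} - 153\right)^{2} = \left(i \sqrt{17} - 153\right)^{2} = \left(-153 + i \sqrt{17}\right)^{2}$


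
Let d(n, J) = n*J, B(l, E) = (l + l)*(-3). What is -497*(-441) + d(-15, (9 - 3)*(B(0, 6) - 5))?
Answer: 219627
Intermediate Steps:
B(l, E) = -6*l (B(l, E) = (2*l)*(-3) = -6*l)
d(n, J) = J*n
-497*(-441) + d(-15, (9 - 3)*(B(0, 6) - 5)) = -497*(-441) + ((9 - 3)*(-6*0 - 5))*(-15) = 219177 + (6*(0 - 5))*(-15) = 219177 + (6*(-5))*(-15) = 219177 - 30*(-15) = 219177 + 450 = 219627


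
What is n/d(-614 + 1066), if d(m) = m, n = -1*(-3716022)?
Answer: 1858011/226 ≈ 8221.3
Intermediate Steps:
n = 3716022
n/d(-614 + 1066) = 3716022/(-614 + 1066) = 3716022/452 = 3716022*(1/452) = 1858011/226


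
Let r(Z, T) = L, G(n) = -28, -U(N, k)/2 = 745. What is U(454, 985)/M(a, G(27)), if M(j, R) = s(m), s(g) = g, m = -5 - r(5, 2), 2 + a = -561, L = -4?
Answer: 1490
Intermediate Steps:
U(N, k) = -1490 (U(N, k) = -2*745 = -1490)
r(Z, T) = -4
a = -563 (a = -2 - 561 = -563)
m = -1 (m = -5 - 1*(-4) = -5 + 4 = -1)
M(j, R) = -1
U(454, 985)/M(a, G(27)) = -1490/(-1) = -1490*(-1) = 1490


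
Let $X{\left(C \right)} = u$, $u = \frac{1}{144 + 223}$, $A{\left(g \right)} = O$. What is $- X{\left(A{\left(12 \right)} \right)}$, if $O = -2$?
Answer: $- \frac{1}{367} \approx -0.0027248$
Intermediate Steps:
$A{\left(g \right)} = -2$
$u = \frac{1}{367} \approx 0.0027248$
$X{\left(C \right)} = \frac{1}{367}$
$- X{\left(A{\left(12 \right)} \right)} = \left(-1\right) \frac{1}{367} = - \frac{1}{367}$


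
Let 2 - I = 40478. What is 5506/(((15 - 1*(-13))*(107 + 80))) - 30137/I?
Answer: 95164547/52983084 ≈ 1.7961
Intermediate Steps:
I = -40476 (I = 2 - 1*40478 = 2 - 40478 = -40476)
5506/(((15 - 1*(-13))*(107 + 80))) - 30137/I = 5506/(((15 - 1*(-13))*(107 + 80))) - 30137/(-40476) = 5506/(((15 + 13)*187)) - 30137*(-1/40476) = 5506/((28*187)) + 30137/40476 = 5506/5236 + 30137/40476 = 5506*(1/5236) + 30137/40476 = 2753/2618 + 30137/40476 = 95164547/52983084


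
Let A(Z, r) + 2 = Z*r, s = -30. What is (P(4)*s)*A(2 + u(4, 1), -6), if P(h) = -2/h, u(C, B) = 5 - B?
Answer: -570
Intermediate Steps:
A(Z, r) = -2 + Z*r
(P(4)*s)*A(2 + u(4, 1), -6) = (-2/4*(-30))*(-2 + (2 + (5 - 1*1))*(-6)) = (-2*¼*(-30))*(-2 + (2 + (5 - 1))*(-6)) = (-½*(-30))*(-2 + (2 + 4)*(-6)) = 15*(-2 + 6*(-6)) = 15*(-2 - 36) = 15*(-38) = -570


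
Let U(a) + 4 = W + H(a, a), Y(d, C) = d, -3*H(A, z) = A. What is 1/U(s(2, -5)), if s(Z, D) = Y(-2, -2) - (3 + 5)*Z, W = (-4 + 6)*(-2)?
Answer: -½ ≈ -0.50000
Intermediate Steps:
H(A, z) = -A/3
W = -4 (W = 2*(-2) = -4)
s(Z, D) = -2 - 8*Z (s(Z, D) = -2 - (3 + 5)*Z = -2 - 8*Z)
U(a) = -8 - a/3 (U(a) = -4 + (-4 - a/3) = -8 - a/3)
1/U(s(2, -5)) = 1/(-8 - (-2 - 8*2)/3) = 1/(-8 - (-2 - 16)/3) = 1/(-8 - ⅓*(-18)) = 1/(-8 + 6) = 1/(-2) = -½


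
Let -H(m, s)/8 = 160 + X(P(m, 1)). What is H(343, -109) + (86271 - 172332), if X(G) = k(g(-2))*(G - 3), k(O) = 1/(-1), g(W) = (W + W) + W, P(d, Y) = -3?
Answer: -87389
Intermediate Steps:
g(W) = 3*W (g(W) = 2*W + W = 3*W)
k(O) = -1
X(G) = 3 - G (X(G) = -(G - 3) = -(-3 + G) = 3 - G)
H(m, s) = -1328 (H(m, s) = -8*(160 + (3 - 1*(-3))) = -8*(160 + (3 + 3)) = -8*(160 + 6) = -8*166 = -1328)
H(343, -109) + (86271 - 172332) = -1328 + (86271 - 172332) = -1328 - 86061 = -87389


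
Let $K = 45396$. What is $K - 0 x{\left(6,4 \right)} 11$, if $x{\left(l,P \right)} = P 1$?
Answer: $45396$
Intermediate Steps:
$x{\left(l,P \right)} = P$
$K - 0 x{\left(6,4 \right)} 11 = 45396 - 0 \cdot 4 \cdot 11 = 45396 - 0 \cdot 11 = 45396 - 0 = 45396 + 0 = 45396$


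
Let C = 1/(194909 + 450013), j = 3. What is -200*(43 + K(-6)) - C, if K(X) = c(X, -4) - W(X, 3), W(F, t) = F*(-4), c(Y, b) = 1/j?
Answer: -2493698401/644922 ≈ -3866.7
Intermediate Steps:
c(Y, b) = ⅓ (c(Y, b) = 1/3 = 1*(⅓) = ⅓)
W(F, t) = -4*F
K(X) = ⅓ + 4*X (K(X) = ⅓ - (-4)*X = ⅓ + 4*X)
C = 1/644922 ≈ 1.5506e-6
-200*(43 + K(-6)) - C = -200*(43 + (⅓ + 4*(-6))) - 1*1/644922 = -200*(43 + (⅓ - 24)) - 1/644922 = -200*(43 - 71/3) - 1/644922 = -200*58/3 - 1/644922 = -11600/3 - 1/644922 = -2493698401/644922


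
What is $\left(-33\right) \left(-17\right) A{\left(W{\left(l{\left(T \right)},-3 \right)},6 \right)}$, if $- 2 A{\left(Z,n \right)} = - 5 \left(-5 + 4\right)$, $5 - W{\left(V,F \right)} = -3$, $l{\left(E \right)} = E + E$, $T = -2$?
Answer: $- \frac{2805}{2} \approx -1402.5$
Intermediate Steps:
$l{\left(E \right)} = 2 E$
$W{\left(V,F \right)} = 8$ ($W{\left(V,F \right)} = 5 - -3 = 5 + 3 = 8$)
$A{\left(Z,n \right)} = - \frac{5}{2}$ ($A{\left(Z,n \right)} = - \frac{\left(-5\right) \left(-5 + 4\right)}{2} = - \frac{\left(-5\right) \left(-1\right)}{2} = \left(- \frac{1}{2}\right) 5 = - \frac{5}{2}$)
$\left(-33\right) \left(-17\right) A{\left(W{\left(l{\left(T \right)},-3 \right)},6 \right)} = \left(-33\right) \left(-17\right) \left(- \frac{5}{2}\right) = 561 \left(- \frac{5}{2}\right) = - \frac{2805}{2}$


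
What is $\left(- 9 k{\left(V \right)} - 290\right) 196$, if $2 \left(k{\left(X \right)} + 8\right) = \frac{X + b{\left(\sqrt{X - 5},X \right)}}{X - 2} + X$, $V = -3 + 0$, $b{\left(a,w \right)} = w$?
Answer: $- \frac{205702}{5} \approx -41140.0$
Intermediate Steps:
$V = -3$
$k{\left(X \right)} = -8 + \frac{X}{2} + \frac{X}{-2 + X}$ ($k{\left(X \right)} = -8 + \frac{\frac{X + X}{X - 2} + X}{2} = -8 + \frac{\frac{2 X}{-2 + X} + X}{2} = -8 + \frac{X + \frac{2 X}{-2 + X}}{2} = -8 + \left(\frac{X}{2} + \frac{X}{-2 + X}\right) = -8 + \frac{X}{2} + \frac{X}{-2 + X}$)
$\left(- 9 k{\left(V \right)} - 290\right) 196 = \left(- 9 \frac{32 + \left(-3\right)^{2} - -48}{2 \left(-2 - 3\right)} - 290\right) 196 = \left(- 9 \frac{32 + 9 + 48}{2 \left(-5\right)} - 290\right) 196 = \left(- 9 \cdot \frac{1}{2} \left(- \frac{1}{5}\right) 89 - 290\right) 196 = \left(\left(-9\right) \left(- \frac{89}{10}\right) - 290\right) 196 = \left(\frac{801}{10} - 290\right) 196 = \left(- \frac{2099}{10}\right) 196 = - \frac{205702}{5}$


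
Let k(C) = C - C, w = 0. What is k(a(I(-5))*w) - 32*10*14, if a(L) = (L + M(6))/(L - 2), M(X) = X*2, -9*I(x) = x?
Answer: -4480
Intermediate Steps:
I(x) = -x/9
M(X) = 2*X
a(L) = (12 + L)/(-2 + L) (a(L) = (L + 2*6)/(L - 2) = (L + 12)/(-2 + L) = (12 + L)/(-2 + L))
k(C) = 0
k(a(I(-5))*w) - 32*10*14 = 0 - 32*10*14 = 0 - 320*14 = 0 - 4480 = -4480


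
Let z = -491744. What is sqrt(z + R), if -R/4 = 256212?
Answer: 4*I*sqrt(94787) ≈ 1231.5*I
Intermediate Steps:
R = -1024848 (R = -4*256212 = -1024848)
sqrt(z + R) = sqrt(-491744 - 1024848) = sqrt(-1516592) = 4*I*sqrt(94787)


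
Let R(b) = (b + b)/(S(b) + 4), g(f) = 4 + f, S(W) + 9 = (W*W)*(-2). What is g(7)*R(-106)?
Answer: 2332/22477 ≈ 0.10375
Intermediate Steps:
S(W) = -9 - 2*W² (S(W) = -9 + (W*W)*(-2) = -9 + W²*(-2) = -9 - 2*W²)
R(b) = 2*b/(-5 - 2*b²) (R(b) = (b + b)/((-9 - 2*b²) + 4) = (2*b)/(-5 - 2*b²) = 2*b/(-5 - 2*b²))
g(7)*R(-106) = (4 + 7)*(-2*(-106)/(5 + 2*(-106)²)) = 11*(-2*(-106)/(5 + 2*11236)) = 11*(-2*(-106)/(5 + 22472)) = 11*(-2*(-106)/22477) = 11*(-2*(-106)*1/22477) = 11*(212/22477) = 2332/22477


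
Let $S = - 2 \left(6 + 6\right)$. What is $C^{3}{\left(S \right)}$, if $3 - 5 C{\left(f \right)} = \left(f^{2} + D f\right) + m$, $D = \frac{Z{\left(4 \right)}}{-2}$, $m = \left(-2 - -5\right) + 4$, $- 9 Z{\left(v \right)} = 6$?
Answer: $- \frac{187149248}{125} \approx -1.4972 \cdot 10^{6}$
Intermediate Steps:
$Z{\left(v \right)} = - \frac{2}{3}$ ($Z{\left(v \right)} = \left(- \frac{1}{9}\right) 6 = - \frac{2}{3}$)
$S = -24$ ($S = \left(-2\right) 12 = -24$)
$m = 7$ ($m = \left(-2 + 5\right) + 4 = 3 + 4 = 7$)
$D = \frac{1}{3}$ ($D = - \frac{2}{3 \left(-2\right)} = \left(- \frac{2}{3}\right) \left(- \frac{1}{2}\right) = \frac{1}{3} \approx 0.33333$)
$C{\left(f \right)} = - \frac{4}{5} - \frac{f^{2}}{5} - \frac{f}{15}$ ($C{\left(f \right)} = \frac{3}{5} - \frac{\left(f^{2} + \frac{f}{3}\right) + 7}{5} = \frac{3}{5} - \frac{7 + f^{2} + \frac{f}{3}}{5} = \frac{3}{5} - \left(\frac{7}{5} + \frac{f^{2}}{5} + \frac{f}{15}\right) = - \frac{4}{5} - \frac{f^{2}}{5} - \frac{f}{15}$)
$C^{3}{\left(S \right)} = \left(- \frac{4}{5} - \frac{\left(-24\right)^{2}}{5} - - \frac{8}{5}\right)^{3} = \left(- \frac{4}{5} - \frac{576}{5} + \frac{8}{5}\right)^{3} = \left(- \frac{572}{5}\right)^{3} = - \frac{187149248}{125}$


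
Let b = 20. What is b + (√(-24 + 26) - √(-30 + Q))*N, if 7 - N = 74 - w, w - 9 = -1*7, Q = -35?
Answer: 20 - 65*√2 + 65*I*√65 ≈ -71.924 + 524.05*I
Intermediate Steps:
w = 2 (w = 9 - 1*7 = 9 - 7 = 2)
N = -65 (N = 7 - (74 - 1*2) = 7 - (74 - 2) = 7 - 1*72 = 7 - 72 = -65)
b + (√(-24 + 26) - √(-30 + Q))*N = 20 + (√(-24 + 26) - √(-30 - 35))*(-65) = 20 + (√2 - √(-65))*(-65) = 20 + (√2 - I*√65)*(-65) = 20 + (-65*√2 + 65*I*√65) = 20 - 65*√2 + 65*I*√65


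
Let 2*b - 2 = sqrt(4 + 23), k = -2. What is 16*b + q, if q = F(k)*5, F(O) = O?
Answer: 6 + 24*sqrt(3) ≈ 47.569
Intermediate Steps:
q = -10 (q = -2*5 = -10)
b = 1 + 3*sqrt(3)/2 (b = 1 + sqrt(4 + 23)/2 = 1 + sqrt(27)/2 = 1 + (3*sqrt(3))/2 = 1 + 3*sqrt(3)/2 ≈ 3.5981)
16*b + q = 16*(1 + 3*sqrt(3)/2) - 10 = (16 + 24*sqrt(3)) - 10 = 6 + 24*sqrt(3)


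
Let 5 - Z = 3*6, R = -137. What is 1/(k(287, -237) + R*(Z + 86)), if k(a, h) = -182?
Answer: -1/10183 ≈ -9.8203e-5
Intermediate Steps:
Z = -13 (Z = 5 - 3*6 = 5 - 1*18 = 5 - 18 = -13)
1/(k(287, -237) + R*(Z + 86)) = 1/(-182 - 137*(-13 + 86)) = 1/(-182 - 137*73) = 1/(-182 - 10001) = 1/(-10183) = -1/10183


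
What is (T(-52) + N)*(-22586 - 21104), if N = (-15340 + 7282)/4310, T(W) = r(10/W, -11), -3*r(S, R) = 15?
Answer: 129357352/431 ≈ 3.0013e+5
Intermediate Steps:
r(S, R) = -5 (r(S, R) = -1/3*15 = -5)
T(W) = -5
N = -4029/2155 (N = -8058*1/4310 = -4029/2155 ≈ -1.8696)
(T(-52) + N)*(-22586 - 21104) = (-5 - 4029/2155)*(-22586 - 21104) = -14804/2155*(-43690) = 129357352/431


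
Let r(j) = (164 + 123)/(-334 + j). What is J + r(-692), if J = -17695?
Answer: -18155357/1026 ≈ -17695.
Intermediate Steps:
r(j) = 287/(-334 + j)
J + r(-692) = -17695 + 287/(-334 - 692) = -17695 + 287/(-1026) = -17695 + 287*(-1/1026) = -17695 - 287/1026 = -18155357/1026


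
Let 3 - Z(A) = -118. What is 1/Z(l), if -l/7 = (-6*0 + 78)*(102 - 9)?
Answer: 1/121 ≈ 0.0082645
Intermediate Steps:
l = -50778 (l = -7*(-6*0 + 78)*(102 - 9) = -7*(0 + 78)*93 = -546*93 = -7*7254 = -50778)
Z(A) = 121 (Z(A) = 3 - 1*(-118) = 3 + 118 = 121)
1/Z(l) = 1/121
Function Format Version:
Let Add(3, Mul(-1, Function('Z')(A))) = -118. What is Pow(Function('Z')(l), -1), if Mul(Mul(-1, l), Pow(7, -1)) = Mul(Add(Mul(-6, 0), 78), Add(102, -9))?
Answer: Rational(1, 121) ≈ 0.0082645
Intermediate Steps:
l = -50778 (l = Mul(-7, Mul(Add(Mul(-6, 0), 78), Add(102, -9))) = Mul(-7, Mul(Add(0, 78), 93)) = Mul(-7, Mul(78, 93)) = Mul(-7, 7254) = -50778)
Function('Z')(A) = 121 (Function('Z')(A) = Add(3, Mul(-1, -118)) = Add(3, 118) = 121)
Pow(Function('Z')(l), -1) = Pow(121, -1) = Rational(1, 121)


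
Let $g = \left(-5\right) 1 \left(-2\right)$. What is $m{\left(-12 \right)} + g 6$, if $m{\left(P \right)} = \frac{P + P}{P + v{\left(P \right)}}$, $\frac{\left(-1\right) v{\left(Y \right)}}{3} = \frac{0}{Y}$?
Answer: $62$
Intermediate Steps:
$v{\left(Y \right)} = 0$ ($v{\left(Y \right)} = - 3 \frac{0}{Y} = \left(-3\right) 0 = 0$)
$m{\left(P \right)} = 2$ ($m{\left(P \right)} = \frac{P + P}{P + 0} = \frac{2 P}{P} = 2$)
$g = 10$ ($g = \left(-5\right) \left(-2\right) = 10$)
$m{\left(-12 \right)} + g 6 = 2 + 10 \cdot 6 = 2 + 60 = 62$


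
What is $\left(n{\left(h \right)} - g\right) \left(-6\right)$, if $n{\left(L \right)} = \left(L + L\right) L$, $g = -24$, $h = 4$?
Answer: $-336$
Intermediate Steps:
$n{\left(L \right)} = 2 L^{2}$ ($n{\left(L \right)} = 2 L L = 2 L^{2}$)
$\left(n{\left(h \right)} - g\right) \left(-6\right) = \left(2 \cdot 4^{2} - -24\right) \left(-6\right) = \left(2 \cdot 16 + 24\right) \left(-6\right) = \left(32 + 24\right) \left(-6\right) = 56 \left(-6\right) = -336$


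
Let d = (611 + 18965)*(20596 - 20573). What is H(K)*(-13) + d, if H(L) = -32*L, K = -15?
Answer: 444008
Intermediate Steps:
d = 450248 (d = 19576*23 = 450248)
H(K)*(-13) + d = -32*(-15)*(-13) + 450248 = 480*(-13) + 450248 = -6240 + 450248 = 444008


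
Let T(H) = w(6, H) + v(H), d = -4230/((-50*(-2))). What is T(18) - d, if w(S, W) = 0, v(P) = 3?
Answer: 453/10 ≈ 45.300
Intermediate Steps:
d = -423/10 (d = -4230/100 = -4230*1/100 = -423/10 ≈ -42.300)
T(H) = 3 (T(H) = 0 + 3 = 3)
T(18) - d = 3 - 1*(-423/10) = 3 + 423/10 = 453/10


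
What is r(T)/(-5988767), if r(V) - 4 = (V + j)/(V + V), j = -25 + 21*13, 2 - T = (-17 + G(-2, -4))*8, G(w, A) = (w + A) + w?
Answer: -1033/1209730934 ≈ -8.5391e-7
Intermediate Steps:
G(w, A) = A + 2*w (G(w, A) = (A + w) + w = A + 2*w)
T = 202 (T = 2 - (-17 + (-4 + 2*(-2)))*8 = 2 - (-17 + (-4 - 4))*8 = 2 - (-17 - 8)*8 = 2 - (-25)*8 = 2 - 1*(-200) = 2 + 200 = 202)
j = 248 (j = -25 + 273 = 248)
r(V) = 4 + (248 + V)/(2*V) (r(V) = 4 + (V + 248)/(V + V) = 4 + (248 + V)/((2*V)) = 4 + (248 + V)*(1/(2*V)) = 4 + (248 + V)/(2*V))
r(T)/(-5988767) = (9/2 + 124/202)/(-5988767) = (9/2 + 124*(1/202))*(-1/5988767) = (9/2 + 62/101)*(-1/5988767) = (1033/202)*(-1/5988767) = -1033/1209730934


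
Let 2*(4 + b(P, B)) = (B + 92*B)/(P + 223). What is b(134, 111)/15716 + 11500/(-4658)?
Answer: -1264797007/512435896 ≈ -2.4682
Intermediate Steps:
b(P, B) = -4 + 93*B/(2*(223 + P)) (b(P, B) = -4 + ((B + 92*B)/(P + 223))/2 = -4 + ((93*B)/(223 + P))/2 = -4 + (93*B/(223 + P))/2 = -4 + 93*B/(2*(223 + P)))
b(134, 111)/15716 + 11500/(-4658) = ((-1784 - 8*134 + 93*111)/(2*(223 + 134)))/15716 + 11500/(-4658) = ((½)*(-1784 - 1072 + 10323)/357)*(1/15716) + 11500*(-1/4658) = ((½)*(1/357)*7467)*(1/15716) - 5750/2329 = (2489/238)*(1/15716) - 5750/2329 = 2489/3740408 - 5750/2329 = -1264797007/512435896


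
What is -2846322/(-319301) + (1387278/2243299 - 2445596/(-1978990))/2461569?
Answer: 15552379567798420322754902/1744669060197084914952345 ≈ 8.9142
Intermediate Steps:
-2846322/(-319301) + (1387278/2243299 - 2445596/(-1978990))/2461569 = -2846322*(-1/319301) + (1387278*(1/2243299) - 2445596*(-1/1978990))*(1/2461569) = 2846322/319301 + (1387278/2243299 + 1222798/989495)*(1/2461569) = 2846322/319301 + (4115806175212/2219733144005)*(1/2461569) = 2846322/319301 + 4115806175212/5464026295555243845 = 15552379567798420322754902/1744669060197084914952345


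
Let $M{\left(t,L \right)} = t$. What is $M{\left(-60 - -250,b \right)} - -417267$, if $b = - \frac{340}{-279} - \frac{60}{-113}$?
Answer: $417457$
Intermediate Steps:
$b = \frac{55160}{31527}$ ($b = \left(-340\right) \left(- \frac{1}{279}\right) - - \frac{60}{113} = \frac{340}{279} + \frac{60}{113} = \frac{55160}{31527} \approx 1.7496$)
$M{\left(-60 - -250,b \right)} - -417267 = \left(-60 - -250\right) - -417267 = \left(-60 + 250\right) + 417267 = 190 + 417267 = 417457$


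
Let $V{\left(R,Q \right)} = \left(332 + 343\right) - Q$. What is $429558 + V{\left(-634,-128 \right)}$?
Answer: $430361$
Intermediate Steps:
$V{\left(R,Q \right)} = 675 - Q$
$429558 + V{\left(-634,-128 \right)} = 429558 + \left(675 - -128\right) = 429558 + \left(675 + 128\right) = 429558 + 803 = 430361$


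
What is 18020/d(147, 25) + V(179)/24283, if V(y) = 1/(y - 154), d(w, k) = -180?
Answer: -546974566/5463675 ≈ -100.11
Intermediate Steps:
V(y) = 1/(-154 + y)
18020/d(147, 25) + V(179)/24283 = 18020/(-180) + 1/((-154 + 179)*24283) = 18020*(-1/180) + (1/24283)/25 = -901/9 + (1/25)*(1/24283) = -901/9 + 1/607075 = -546974566/5463675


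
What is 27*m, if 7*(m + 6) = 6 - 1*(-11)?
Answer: -675/7 ≈ -96.429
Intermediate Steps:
m = -25/7 (m = -6 + (6 - 1*(-11))/7 = -6 + (6 + 11)/7 = -6 + (⅐)*17 = -6 + 17/7 = -25/7 ≈ -3.5714)
27*m = 27*(-25/7) = -675/7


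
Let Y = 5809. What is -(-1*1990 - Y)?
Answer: 7799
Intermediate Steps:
-(-1*1990 - Y) = -(-1*1990 - 1*5809) = -(-1990 - 5809) = -1*(-7799) = 7799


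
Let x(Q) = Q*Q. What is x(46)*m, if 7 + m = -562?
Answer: -1204004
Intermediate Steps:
x(Q) = Q²
m = -569 (m = -7 - 562 = -569)
x(46)*m = 46²*(-569) = 2116*(-569) = -1204004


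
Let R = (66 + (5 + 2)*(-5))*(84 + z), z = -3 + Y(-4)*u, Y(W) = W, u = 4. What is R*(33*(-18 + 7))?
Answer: -731445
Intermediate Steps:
z = -19 (z = -3 - 4*4 = -3 - 16 = -19)
R = 2015 (R = (66 + (5 + 2)*(-5))*(84 - 19) = (66 + 7*(-5))*65 = (66 - 35)*65 = 31*65 = 2015)
R*(33*(-18 + 7)) = 2015*(33*(-18 + 7)) = 2015*(33*(-11)) = 2015*(-363) = -731445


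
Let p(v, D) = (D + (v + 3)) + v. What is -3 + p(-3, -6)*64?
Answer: -579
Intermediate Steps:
p(v, D) = 3 + D + 2*v (p(v, D) = (D + (3 + v)) + v = (3 + D + v) + v = 3 + D + 2*v)
-3 + p(-3, -6)*64 = -3 + (3 - 6 + 2*(-3))*64 = -3 + (3 - 6 - 6)*64 = -3 - 9*64 = -3 - 576 = -579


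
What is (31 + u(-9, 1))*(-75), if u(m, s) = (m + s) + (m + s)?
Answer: -1125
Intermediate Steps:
u(m, s) = 2*m + 2*s
(31 + u(-9, 1))*(-75) = (31 + (2*(-9) + 2*1))*(-75) = (31 + (-18 + 2))*(-75) = (31 - 16)*(-75) = 15*(-75) = -1125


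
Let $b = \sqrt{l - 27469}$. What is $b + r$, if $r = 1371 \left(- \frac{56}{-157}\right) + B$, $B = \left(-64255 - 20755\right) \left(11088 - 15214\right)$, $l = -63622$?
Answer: $\frac{55068024596}{157} + 91 i \sqrt{11} \approx 3.5075 \cdot 10^{8} + 301.81 i$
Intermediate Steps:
$B = 350751260$ ($B = \left(-85010\right) \left(-4126\right) = 350751260$)
$b = 91 i \sqrt{11}$ ($b = \sqrt{-63622 - 27469} = \sqrt{-91091} = 91 i \sqrt{11} \approx 301.81 i$)
$r = \frac{55068024596}{157}$ ($r = 1371 \left(- \frac{56}{-157}\right) + 350751260 = 1371 \left(\left(-56\right) \left(- \frac{1}{157}\right)\right) + 350751260 = 1371 \cdot \frac{56}{157} + 350751260 = \frac{76776}{157} + 350751260 = \frac{55068024596}{157} \approx 3.5075 \cdot 10^{8}$)
$b + r = 91 i \sqrt{11} + \frac{55068024596}{157} = \frac{55068024596}{157} + 91 i \sqrt{11}$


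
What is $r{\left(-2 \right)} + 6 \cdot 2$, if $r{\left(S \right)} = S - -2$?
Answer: $12$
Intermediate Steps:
$r{\left(S \right)} = 2 + S$ ($r{\left(S \right)} = S + 2 = 2 + S$)
$r{\left(-2 \right)} + 6 \cdot 2 = \left(2 - 2\right) + 6 \cdot 2 = 0 + 12 = 12$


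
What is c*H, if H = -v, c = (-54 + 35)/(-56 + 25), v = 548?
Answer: -10412/31 ≈ -335.87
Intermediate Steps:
c = 19/31 (c = -19/(-31) = -19*(-1/31) = 19/31 ≈ 0.61290)
H = -548 (H = -1*548 = -548)
c*H = (19/31)*(-548) = -10412/31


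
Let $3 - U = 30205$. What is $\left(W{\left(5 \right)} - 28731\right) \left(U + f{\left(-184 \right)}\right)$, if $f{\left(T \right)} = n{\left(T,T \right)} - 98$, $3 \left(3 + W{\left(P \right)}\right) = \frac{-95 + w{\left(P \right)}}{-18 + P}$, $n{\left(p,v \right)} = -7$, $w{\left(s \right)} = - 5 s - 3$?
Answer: $\frac{11319694807}{13} \approx 8.7075 \cdot 10^{8}$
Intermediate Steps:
$w{\left(s \right)} = -3 - 5 s$
$U = -30202$ ($U = 3 - 30205 = -30202$)
$W{\left(P \right)} = -3 + \frac{-98 - 5 P}{3 \left(-18 + P\right)}$ ($W{\left(P \right)} = -3 + \frac{\left(-95 - \left(3 + 5 P\right)\right) \frac{1}{-18 + P}}{3} = -3 + \frac{\left(-98 - 5 P\right) \frac{1}{-18 + P}}{3} = -3 + \frac{\frac{1}{-18 + P} \left(-98 - 5 P\right)}{3} = -3 + \frac{-98 - 5 P}{3 \left(-18 + P\right)}$)
$f{\left(T \right)} = -105$ ($f{\left(T \right)} = -7 - 98 = -105$)
$\left(W{\left(5 \right)} - 28731\right) \left(U + f{\left(-184 \right)}\right) = \left(\frac{2 \left(32 - 35\right)}{3 \left(-18 + 5\right)} - 28731\right) \left(-30202 - 105\right) = \left(\frac{2 \left(32 - 35\right)}{3 \left(-13\right)} - 28731\right) \left(-30307\right) = \left(\frac{2}{3} \left(- \frac{1}{13}\right) \left(-3\right) - 28731\right) \left(-30307\right) = \left(\frac{2}{13} - 28731\right) \left(-30307\right) = \left(- \frac{373501}{13}\right) \left(-30307\right) = \frac{11319694807}{13}$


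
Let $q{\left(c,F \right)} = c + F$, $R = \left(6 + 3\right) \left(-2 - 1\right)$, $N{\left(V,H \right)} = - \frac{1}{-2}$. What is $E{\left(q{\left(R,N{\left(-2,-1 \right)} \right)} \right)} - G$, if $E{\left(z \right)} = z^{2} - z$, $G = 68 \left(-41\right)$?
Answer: $\frac{14067}{4} \approx 3516.8$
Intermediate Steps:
$N{\left(V,H \right)} = \frac{1}{2}$ ($N{\left(V,H \right)} = \left(-1\right) \left(- \frac{1}{2}\right) = \frac{1}{2}$)
$R = -27$ ($R = 9 \left(-3\right) = -27$)
$q{\left(c,F \right)} = F + c$
$G = -2788$
$E{\left(q{\left(R,N{\left(-2,-1 \right)} \right)} \right)} - G = \left(\frac{1}{2} - 27\right) \left(-1 + \left(\frac{1}{2} - 27\right)\right) - -2788 = - \frac{53 \left(-1 - \frac{53}{2}\right)}{2} + 2788 = \left(- \frac{53}{2}\right) \left(- \frac{55}{2}\right) + 2788 = \frac{2915}{4} + 2788 = \frac{14067}{4}$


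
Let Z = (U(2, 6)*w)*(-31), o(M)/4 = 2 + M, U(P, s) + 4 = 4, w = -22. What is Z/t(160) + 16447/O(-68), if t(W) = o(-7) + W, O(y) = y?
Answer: -16447/68 ≈ -241.87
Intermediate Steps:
U(P, s) = 0 (U(P, s) = -4 + 4 = 0)
o(M) = 8 + 4*M (o(M) = 4*(2 + M) = 8 + 4*M)
t(W) = -20 + W (t(W) = (8 + 4*(-7)) + W = (8 - 28) + W = -20 + W)
Z = 0 (Z = (0*(-22))*(-31) = 0*(-31) = 0)
Z/t(160) + 16447/O(-68) = 0/(-20 + 160) + 16447/(-68) = 0/140 + 16447*(-1/68) = 0*(1/140) - 16447/68 = 0 - 16447/68 = -16447/68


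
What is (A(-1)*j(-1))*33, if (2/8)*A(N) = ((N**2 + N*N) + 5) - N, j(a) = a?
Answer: -1056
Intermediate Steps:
A(N) = 20 - 4*N + 8*N**2 (A(N) = 4*(((N**2 + N*N) + 5) - N) = 4*(((N**2 + N**2) + 5) - N) = 4*((2*N**2 + 5) - N) = 4*((5 + 2*N**2) - N) = 4*(5 - N + 2*N**2) = 20 - 4*N + 8*N**2)
(A(-1)*j(-1))*33 = ((20 - 4*(-1) + 8*(-1)**2)*(-1))*33 = ((20 + 4 + 8*1)*(-1))*33 = ((20 + 4 + 8)*(-1))*33 = (32*(-1))*33 = -32*33 = -1056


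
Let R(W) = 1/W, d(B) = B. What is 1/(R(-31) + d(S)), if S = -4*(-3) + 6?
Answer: 31/557 ≈ 0.055655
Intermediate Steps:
S = 18 (S = 12 + 6 = 18)
1/(R(-31) + d(S)) = 1/(1/(-31) + 18) = 1/(-1/31 + 18) = 1/(557/31) = 31/557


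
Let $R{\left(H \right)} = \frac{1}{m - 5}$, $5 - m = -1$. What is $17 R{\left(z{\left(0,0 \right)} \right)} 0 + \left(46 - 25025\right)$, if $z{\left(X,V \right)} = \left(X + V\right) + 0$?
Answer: $-24979$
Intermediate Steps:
$m = 6$ ($m = 5 - -1 = 5 + 1 = 6$)
$z{\left(X,V \right)} = V + X$ ($z{\left(X,V \right)} = \left(V + X\right) + 0 = V + X$)
$R{\left(H \right)} = 1$ ($R{\left(H \right)} = \frac{1}{6 - 5} = 1^{-1} = 1$)
$17 R{\left(z{\left(0,0 \right)} \right)} 0 + \left(46 - 25025\right) = 17 \cdot 1 \cdot 0 + \left(46 - 25025\right) = 17 \cdot 0 + \left(46 - 25025\right) = 0 - 24979 = -24979$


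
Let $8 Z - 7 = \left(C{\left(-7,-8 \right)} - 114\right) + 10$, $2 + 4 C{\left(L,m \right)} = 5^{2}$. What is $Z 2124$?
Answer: $- \frac{193815}{8} \approx -24227.0$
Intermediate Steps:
$C{\left(L,m \right)} = \frac{23}{4}$ ($C{\left(L,m \right)} = - \frac{1}{2} + \frac{5^{2}}{4} = - \frac{1}{2} + \frac{1}{4} \cdot 25 = - \frac{1}{2} + \frac{25}{4} = \frac{23}{4}$)
$Z = - \frac{365}{32}$ ($Z = \frac{7}{8} + \frac{\left(\frac{23}{4} - 114\right) + 10}{8} = \frac{7}{8} + \frac{- \frac{433}{4} + 10}{8} = \frac{7}{8} + \frac{1}{8} \left(- \frac{393}{4}\right) = \frac{7}{8} - \frac{393}{32} = - \frac{365}{32} \approx -11.406$)
$Z 2124 = \left(- \frac{365}{32}\right) 2124 = - \frac{193815}{8}$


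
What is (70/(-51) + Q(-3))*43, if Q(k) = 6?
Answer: 10148/51 ≈ 198.98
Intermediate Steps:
(70/(-51) + Q(-3))*43 = (70/(-51) + 6)*43 = (70*(-1/51) + 6)*43 = (-70/51 + 6)*43 = (236/51)*43 = 10148/51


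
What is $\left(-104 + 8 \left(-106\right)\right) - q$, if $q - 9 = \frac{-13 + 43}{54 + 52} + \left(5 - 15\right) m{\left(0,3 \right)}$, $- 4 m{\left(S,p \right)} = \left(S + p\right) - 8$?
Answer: $- \frac{100571}{106} \approx -948.78$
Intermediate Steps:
$m{\left(S,p \right)} = 2 - \frac{S}{4} - \frac{p}{4}$ ($m{\left(S,p \right)} = - \frac{\left(S + p\right) - 8}{4} = - \frac{-8 + S + p}{4} = 2 - \frac{S}{4} - \frac{p}{4}$)
$q = - \frac{341}{106}$ ($q = 9 + \left(\frac{-13 + 43}{54 + 52} + \left(5 - 15\right) \left(2 - 0 - \frac{3}{4}\right)\right) = 9 + \left(\frac{30}{106} + \left(5 - 15\right) \left(2 + 0 - \frac{3}{4}\right)\right) = 9 + \left(30 \cdot \frac{1}{106} - \frac{25}{2}\right) = 9 + \left(\frac{15}{53} - \frac{25}{2}\right) = 9 - \frac{1295}{106} = - \frac{341}{106} \approx -3.217$)
$\left(-104 + 8 \left(-106\right)\right) - q = \left(-104 + 8 \left(-106\right)\right) - - \frac{341}{106} = \left(-104 - 848\right) + \frac{341}{106} = -952 + \frac{341}{106} = - \frac{100571}{106}$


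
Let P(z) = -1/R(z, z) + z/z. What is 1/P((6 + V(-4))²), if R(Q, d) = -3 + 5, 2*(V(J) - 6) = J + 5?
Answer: 2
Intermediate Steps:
V(J) = 17/2 + J/2 (V(J) = 6 + (J + 5)/2 = 6 + (5 + J)/2 = 6 + (5/2 + J/2) = 17/2 + J/2)
R(Q, d) = 2
P(z) = ½ (P(z) = -1/2 + z/z = -1*½ + 1 = -½ + 1 = ½)
1/P((6 + V(-4))²) = 1/(½) = 2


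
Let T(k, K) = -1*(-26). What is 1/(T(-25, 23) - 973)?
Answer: -1/947 ≈ -0.0010560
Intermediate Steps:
T(k, K) = 26
1/(T(-25, 23) - 973) = 1/(26 - 973) = 1/(-947) = -1/947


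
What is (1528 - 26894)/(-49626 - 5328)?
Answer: 12683/27477 ≈ 0.46159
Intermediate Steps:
(1528 - 26894)/(-49626 - 5328) = -25366/(-54954) = -25366*(-1/54954) = 12683/27477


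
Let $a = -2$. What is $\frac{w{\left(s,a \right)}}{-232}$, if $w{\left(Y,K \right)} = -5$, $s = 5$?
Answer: $\frac{5}{232} \approx 0.021552$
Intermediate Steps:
$\frac{w{\left(s,a \right)}}{-232} = - \frac{5}{-232} = \left(-5\right) \left(- \frac{1}{232}\right) = \frac{5}{232}$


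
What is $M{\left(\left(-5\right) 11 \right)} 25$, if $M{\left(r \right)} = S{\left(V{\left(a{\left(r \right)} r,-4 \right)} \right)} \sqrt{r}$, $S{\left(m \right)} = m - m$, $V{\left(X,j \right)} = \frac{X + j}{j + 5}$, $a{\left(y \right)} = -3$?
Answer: $0$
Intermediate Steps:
$V{\left(X,j \right)} = \frac{X + j}{5 + j}$
$S{\left(m \right)} = 0$
$M{\left(r \right)} = 0$ ($M{\left(r \right)} = 0 \sqrt{r} = 0$)
$M{\left(\left(-5\right) 11 \right)} 25 = 0 \cdot 25 = 0$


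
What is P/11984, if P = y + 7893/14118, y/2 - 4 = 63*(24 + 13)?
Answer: 21979651/56396704 ≈ 0.38973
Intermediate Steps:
y = 4670 (y = 8 + 2*(63*(24 + 13)) = 8 + 2*(63*37) = 8 + 2*2331 = 8 + 4662 = 4670)
P = 21979651/4706 (P = 4670 + 7893/14118 = 4670 + 7893*(1/14118) = 4670 + 2631/4706 = 21979651/4706 ≈ 4670.6)
P/11984 = (21979651/4706)/11984 = (21979651/4706)*(1/11984) = 21979651/56396704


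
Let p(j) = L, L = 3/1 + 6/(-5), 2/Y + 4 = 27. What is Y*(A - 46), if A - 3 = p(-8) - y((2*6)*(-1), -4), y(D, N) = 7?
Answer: -482/115 ≈ -4.1913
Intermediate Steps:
Y = 2/23 (Y = 2/(-4 + 27) = 2/23 ≈ 0.086957)
L = 9/5 (L = 3*1 + 6*(-⅕) = 3 - 6/5 = 9/5 ≈ 1.8000)
p(j) = 9/5
A = -11/5 (A = 3 + (9/5 - 1*7) = 3 + (9/5 - 7) = 3 - 26/5 = -11/5 ≈ -2.2000)
Y*(A - 46) = 2*(-11/5 - 46)/23 = (2/23)*(-241/5) = -482/115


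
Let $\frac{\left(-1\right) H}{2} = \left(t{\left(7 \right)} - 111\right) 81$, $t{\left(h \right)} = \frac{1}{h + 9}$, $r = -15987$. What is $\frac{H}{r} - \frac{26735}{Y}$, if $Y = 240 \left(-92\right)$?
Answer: $\frac{2039563}{23532864} \approx 0.086669$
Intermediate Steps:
$t{\left(h \right)} = \frac{1}{9 + h}$
$H = \frac{143775}{8}$ ($H = - 2 \left(\frac{1}{9 + 7} - 111\right) 81 = - 2 \left(\frac{1}{16} - 111\right) 81 = - 2 \left(\left(- \frac{1775}{16}\right) 81\right) = \left(-2\right) \left(- \frac{143775}{16}\right) = \frac{143775}{8} \approx 17972.0$)
$Y = -22080$
$\frac{H}{r} - \frac{26735}{Y} = \frac{143775}{8 \left(-15987\right)} - \frac{26735}{-22080} = \frac{143775}{8} \left(- \frac{1}{15987}\right) - - \frac{5347}{4416} = - \frac{47925}{42632} + \frac{5347}{4416} = \frac{2039563}{23532864}$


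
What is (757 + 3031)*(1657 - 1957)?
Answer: -1136400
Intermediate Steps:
(757 + 3031)*(1657 - 1957) = 3788*(-300) = -1136400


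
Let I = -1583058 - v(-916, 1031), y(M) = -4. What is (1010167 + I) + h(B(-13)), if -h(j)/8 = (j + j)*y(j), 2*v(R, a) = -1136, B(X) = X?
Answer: -573155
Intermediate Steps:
v(R, a) = -568 (v(R, a) = (½)*(-1136) = -568)
I = -1582490 (I = -1583058 - 1*(-568) = -1583058 + 568 = -1582490)
h(j) = 64*j (h(j) = -8*(j + j)*(-4) = -8*2*j*(-4) = -(-64)*j = 64*j)
(1010167 + I) + h(B(-13)) = (1010167 - 1582490) + 64*(-13) = -572323 - 832 = -573155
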